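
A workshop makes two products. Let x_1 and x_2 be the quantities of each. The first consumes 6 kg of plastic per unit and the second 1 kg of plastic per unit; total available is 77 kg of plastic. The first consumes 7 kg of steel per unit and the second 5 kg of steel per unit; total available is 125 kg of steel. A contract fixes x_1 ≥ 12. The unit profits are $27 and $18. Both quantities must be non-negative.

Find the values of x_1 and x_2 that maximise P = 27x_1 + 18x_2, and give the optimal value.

x_1 = 12, x_2 = 5, maximum P = 414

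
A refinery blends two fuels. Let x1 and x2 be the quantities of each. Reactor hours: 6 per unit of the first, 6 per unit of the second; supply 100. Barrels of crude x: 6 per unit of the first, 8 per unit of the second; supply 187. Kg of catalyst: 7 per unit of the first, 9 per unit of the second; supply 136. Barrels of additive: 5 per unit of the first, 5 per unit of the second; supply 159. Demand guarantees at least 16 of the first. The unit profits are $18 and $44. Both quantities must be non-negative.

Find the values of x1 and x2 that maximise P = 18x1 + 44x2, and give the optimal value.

Corner points and P = 18x1 + 44x2:
  (50/3, 0) → P = 300
  (16, 0) → P = 288
  (16, 2/3) → P = 952/3

x1 = 16, x2 = 2/3, maximum P = 952/3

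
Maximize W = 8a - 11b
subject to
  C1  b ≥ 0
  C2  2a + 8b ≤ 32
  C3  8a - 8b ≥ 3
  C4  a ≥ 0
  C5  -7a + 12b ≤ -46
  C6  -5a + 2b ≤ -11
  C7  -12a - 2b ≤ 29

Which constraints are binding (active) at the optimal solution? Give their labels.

C1 and C2

Feasible corners and W = 8a - 11b:
  (16, 0) → W = 128
  (46/7, 0) → W = 368/7
  (47/5, 33/20) → W = 1141/20

The maximum is at (16, 0). Substituting into each constraint, equality holds for C1 and C2; the remaining constraints have slack.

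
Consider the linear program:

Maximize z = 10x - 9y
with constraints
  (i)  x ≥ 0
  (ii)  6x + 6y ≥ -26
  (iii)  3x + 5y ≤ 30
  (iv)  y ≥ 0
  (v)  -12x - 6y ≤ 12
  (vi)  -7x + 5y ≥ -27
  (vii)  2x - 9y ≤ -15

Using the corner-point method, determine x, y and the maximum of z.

x = 195/37, y = 105/37, maximum z = 1005/37

Corner points and z = 10x - 9y:
  (0, 6) → z = -54
  (0, 5/3) → z = -15
  (195/37, 105/37) → z = 1005/37

The binding constraints are 3x + 5y = 30 and 2x - 9y = -15.
Solving simultaneously gives x = 195/37, y = 105/37.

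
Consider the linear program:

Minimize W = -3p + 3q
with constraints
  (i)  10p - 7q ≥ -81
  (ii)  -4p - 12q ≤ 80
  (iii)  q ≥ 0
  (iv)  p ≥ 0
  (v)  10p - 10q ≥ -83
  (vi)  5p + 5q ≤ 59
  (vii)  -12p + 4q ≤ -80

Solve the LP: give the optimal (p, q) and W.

Corner points and W = -3p + 3q:
  (59/5, 0) → W = -177/5
  (20/3, 0) → W = -20
  (159/20, 77/20) → W = -123/10

The binding constraints are q = 0 and 5p + 5q = 59.
Solving simultaneously gives p = 59/5, q = 0.

p = 59/5, q = 0, minimum W = -177/5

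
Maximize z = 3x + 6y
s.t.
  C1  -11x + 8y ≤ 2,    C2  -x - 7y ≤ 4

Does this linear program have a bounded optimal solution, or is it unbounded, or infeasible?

From the feasible point (-46/85, -42/85), moving in the direction (8, 11) keeps every constraint satisfied while z increases without bound.

unbounded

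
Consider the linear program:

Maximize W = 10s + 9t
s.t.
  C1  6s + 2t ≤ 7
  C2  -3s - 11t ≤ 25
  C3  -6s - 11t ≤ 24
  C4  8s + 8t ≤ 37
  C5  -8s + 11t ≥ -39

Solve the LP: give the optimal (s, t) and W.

Corner points and W = 10s + 9t:
  (-9/16, 83/16) → W = 657/16
  (155/82, -89/41) → W = -26/41
  (1/3, -26/11) → W = -592/33
  (14/11, -317/121) → W = -1313/121
The feasible region is unbounded (it extends along (-1, 1), (-11, 6)), but W strictly decreases along every unbounded feasible direction, so there is no improving ray and the maximum is attained at a vertex.

s = -9/16, t = 83/16, maximum W = 657/16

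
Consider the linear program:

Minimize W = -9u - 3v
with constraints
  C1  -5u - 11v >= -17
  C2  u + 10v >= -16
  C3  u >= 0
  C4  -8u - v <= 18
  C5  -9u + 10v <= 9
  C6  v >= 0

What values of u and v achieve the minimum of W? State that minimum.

Feasible corners and W = -9u - 3v:
  (71/149, 198/149) → W = -1233/149
  (17/5, 0) → W = -153/5
  (0, 9/10) → W = -27/10
  (0, 0) → W = 0

u = 17/5, v = 0, minimum W = -153/5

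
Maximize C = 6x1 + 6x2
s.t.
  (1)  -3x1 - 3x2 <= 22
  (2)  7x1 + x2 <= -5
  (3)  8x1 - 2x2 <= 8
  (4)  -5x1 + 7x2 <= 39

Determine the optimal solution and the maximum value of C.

x1 = -37/27, x2 = 124/27, maximum C = 58/3

Corner points and C = 6x1 + 6x2:
  (-2/3, -20/3) → C = -44
  (-271/36, 7/36) → C = -44
  (-1/11, -48/11) → C = -294/11
  (-37/27, 124/27) → C = 58/3

The optimum lies where 7x1 + x2 = -5 and -5x1 + 7x2 = 39.
Solving simultaneously gives x1 = -37/27, x2 = 124/27.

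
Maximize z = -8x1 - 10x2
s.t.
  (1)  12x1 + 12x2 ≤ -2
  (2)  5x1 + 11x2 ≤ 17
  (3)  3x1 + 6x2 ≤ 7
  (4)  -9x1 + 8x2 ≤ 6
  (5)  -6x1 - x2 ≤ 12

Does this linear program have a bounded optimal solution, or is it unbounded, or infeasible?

From the feasible point (-22/51, 9/34), moving in the direction (12, -12) keeps every constraint satisfied while z increases without bound.

unbounded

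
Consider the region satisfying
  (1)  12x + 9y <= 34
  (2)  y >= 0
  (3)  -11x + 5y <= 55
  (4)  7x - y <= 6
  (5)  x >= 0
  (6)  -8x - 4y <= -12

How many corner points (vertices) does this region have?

4

Pairwise boundary intersections that survive every other constraint:
  (88/75, 166/75)
  (0, 34/9)
  (1, 1)
  (0, 3)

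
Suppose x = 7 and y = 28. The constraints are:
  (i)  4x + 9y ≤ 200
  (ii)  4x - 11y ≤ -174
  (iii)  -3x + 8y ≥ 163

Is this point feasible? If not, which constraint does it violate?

Constraint (i): 4x + 9y = 280, which is not ≤ 200. All other constraints are satisfied.

not feasible — violates (i)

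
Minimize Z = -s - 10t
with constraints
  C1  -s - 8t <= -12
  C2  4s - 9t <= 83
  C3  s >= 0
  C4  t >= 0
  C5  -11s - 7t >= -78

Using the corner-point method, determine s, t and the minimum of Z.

Feasible corners and Z = -s - 10t:
  (0, 3/2) → Z = -15
  (20/3, 2/3) → Z = -40/3
  (0, 78/7) → Z = -780/7

At the optimal vertex, s = 0 and -11s - 7t = -78.
Solving simultaneously gives s = 0, t = 78/7.

s = 0, t = 78/7, minimum Z = -780/7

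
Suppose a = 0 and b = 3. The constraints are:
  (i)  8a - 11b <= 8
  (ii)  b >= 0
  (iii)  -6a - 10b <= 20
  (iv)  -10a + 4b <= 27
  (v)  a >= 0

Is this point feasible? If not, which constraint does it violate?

(i): -33 ≤ 8 ✓
(ii): 3 ≥ 0 ✓
(iii): -30 ≤ 20 ✓
(iv): 12 ≤ 27 ✓
(v): 0 ≥ 0 ✓

feasible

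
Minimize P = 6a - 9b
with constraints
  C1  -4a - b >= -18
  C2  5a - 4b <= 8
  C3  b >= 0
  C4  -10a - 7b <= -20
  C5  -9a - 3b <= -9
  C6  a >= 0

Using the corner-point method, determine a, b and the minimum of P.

a = 0, b = 18, minimum P = -162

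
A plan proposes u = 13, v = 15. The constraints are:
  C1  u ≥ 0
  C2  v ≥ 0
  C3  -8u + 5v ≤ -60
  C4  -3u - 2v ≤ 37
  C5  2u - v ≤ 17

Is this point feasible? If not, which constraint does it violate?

Constraint C3: -8u + 5v = -29, which is not ≤ -60. All other constraints are satisfied.

not feasible — violates C3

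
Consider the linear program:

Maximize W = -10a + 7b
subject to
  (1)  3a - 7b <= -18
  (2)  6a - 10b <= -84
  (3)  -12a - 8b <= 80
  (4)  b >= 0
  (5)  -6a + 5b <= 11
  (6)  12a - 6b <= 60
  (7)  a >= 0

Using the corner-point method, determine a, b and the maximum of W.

Vertices and W = -10a + 7b:
  (31/3, 73/5) → W = -17/15
  (92/7, 114/7) → W = -122/7
  (61/4, 41/2) → W = -9

a = 31/3, b = 73/5, maximum W = -17/15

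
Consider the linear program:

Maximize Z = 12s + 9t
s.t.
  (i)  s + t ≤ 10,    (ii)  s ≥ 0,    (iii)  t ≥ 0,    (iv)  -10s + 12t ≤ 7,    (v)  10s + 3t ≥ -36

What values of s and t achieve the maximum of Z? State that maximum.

Extreme points and Z = 12s + 9t:
  (10, 0) → Z = 120
  (113/22, 107/22) → Z = 2319/22
  (0, 0) → Z = 0
  (0, 7/12) → Z = 21/4

s = 10, t = 0, maximum Z = 120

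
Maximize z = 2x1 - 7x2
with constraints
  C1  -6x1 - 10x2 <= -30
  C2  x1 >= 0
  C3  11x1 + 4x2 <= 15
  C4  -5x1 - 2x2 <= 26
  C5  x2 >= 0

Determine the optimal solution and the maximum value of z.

x1 = 15/43, x2 = 120/43, maximum z = -810/43

Extreme points and z = 2x1 - 7x2:
  (0, 3) → z = -21
  (15/43, 120/43) → z = -810/43
  (0, 15/4) → z = -105/4

At the optimal vertex, -6x1 - 10x2 = -30 and 11x1 + 4x2 = 15.
Solving simultaneously gives x1 = 15/43, x2 = 120/43.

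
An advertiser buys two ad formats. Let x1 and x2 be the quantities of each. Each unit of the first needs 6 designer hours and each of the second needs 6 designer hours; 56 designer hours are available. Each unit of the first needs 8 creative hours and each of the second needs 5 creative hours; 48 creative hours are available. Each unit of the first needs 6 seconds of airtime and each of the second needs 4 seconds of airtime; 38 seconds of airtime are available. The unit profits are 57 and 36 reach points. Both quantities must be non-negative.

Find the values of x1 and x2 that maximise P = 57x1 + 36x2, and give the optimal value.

Corner points and P = 57x1 + 36x2:
  (0, 0) → P = 0
  (0, 28/3) → P = 336
  (6, 0) → P = 342
  (1/3, 9) → P = 343
  (1, 8) → P = 345

At the optimal vertex, 8x1 + 5x2 = 48 and 6x1 + 4x2 = 38.
Solving simultaneously gives x1 = 1, x2 = 8.

x1 = 1, x2 = 8, maximum P = 345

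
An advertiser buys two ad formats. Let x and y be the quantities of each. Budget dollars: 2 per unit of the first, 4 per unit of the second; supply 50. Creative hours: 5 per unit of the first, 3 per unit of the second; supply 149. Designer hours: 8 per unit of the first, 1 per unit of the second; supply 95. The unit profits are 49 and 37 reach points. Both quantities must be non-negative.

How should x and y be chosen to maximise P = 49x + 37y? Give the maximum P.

x = 11, y = 7, maximum P = 798

Vertices and P = 49x + 37y:
  (0, 0) → P = 0
  (0, 25/2) → P = 925/2
  (95/8, 0) → P = 4655/8
  (11, 7) → P = 798

The binding constraints are 2x + 4y = 50 and 8x + y = 95.
Solving simultaneously gives x = 11, y = 7.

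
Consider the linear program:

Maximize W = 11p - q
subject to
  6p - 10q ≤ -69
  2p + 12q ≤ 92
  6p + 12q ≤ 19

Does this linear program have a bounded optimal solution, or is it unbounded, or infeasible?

bounded optimum

Extreme points and W = 11p - q:
  (-29/6, 4) → W = -343/6
  (-73/4, 257/24) → W = -5075/24
The feasible region has finitely many vertices and no improving ray; the maximum is -343/6 at (-29/6, 4).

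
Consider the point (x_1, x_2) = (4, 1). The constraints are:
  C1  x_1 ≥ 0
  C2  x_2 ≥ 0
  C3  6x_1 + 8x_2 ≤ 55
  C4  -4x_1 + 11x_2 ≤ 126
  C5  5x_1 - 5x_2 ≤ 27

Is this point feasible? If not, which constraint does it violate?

feasible

C1: 4 ≥ 0 ✓
C2: 1 ≥ 0 ✓
C3: 32 ≤ 55 ✓
C4: -5 ≤ 126 ✓
C5: 15 ≤ 27 ✓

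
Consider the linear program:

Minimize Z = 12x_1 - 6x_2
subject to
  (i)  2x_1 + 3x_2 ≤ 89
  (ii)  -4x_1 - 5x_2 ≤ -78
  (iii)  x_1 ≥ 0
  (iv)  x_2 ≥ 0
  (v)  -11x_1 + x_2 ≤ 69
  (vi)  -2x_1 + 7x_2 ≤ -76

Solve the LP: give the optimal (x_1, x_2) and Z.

x_1 = 38, x_2 = 0, minimum Z = 456

Extreme points and Z = 12x_1 - 6x_2:
  (89/2, 0) → Z = 534
  (851/20, 13/10) → Z = 2514/5
  (38, 0) → Z = 456

At the optimal vertex, x_2 = 0 and -2x_1 + 7x_2 = -76.
Solving simultaneously gives x_1 = 38, x_2 = 0.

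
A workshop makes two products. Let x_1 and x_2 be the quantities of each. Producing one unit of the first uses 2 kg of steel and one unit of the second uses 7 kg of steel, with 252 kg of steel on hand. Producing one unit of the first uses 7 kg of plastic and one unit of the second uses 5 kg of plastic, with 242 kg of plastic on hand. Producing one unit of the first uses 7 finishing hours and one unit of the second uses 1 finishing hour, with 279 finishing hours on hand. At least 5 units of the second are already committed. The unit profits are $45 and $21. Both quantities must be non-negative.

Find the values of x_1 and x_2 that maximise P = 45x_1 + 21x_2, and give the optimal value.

Feasible corners and P = 45x_1 + 21x_2:
  (0, 36) → P = 756
  (0, 5) → P = 105
  (434/39, 1280/39) → P = 1190
  (31, 5) → P = 1500

x_1 = 31, x_2 = 5, maximum P = 1500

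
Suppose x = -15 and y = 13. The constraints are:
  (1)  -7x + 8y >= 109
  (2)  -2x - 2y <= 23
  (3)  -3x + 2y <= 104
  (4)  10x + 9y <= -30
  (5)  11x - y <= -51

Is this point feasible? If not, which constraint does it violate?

(1): 209 ≥ 109 ✓
(2): 4 ≤ 23 ✓
(3): 71 ≤ 104 ✓
(4): -33 ≤ -30 ✓
(5): -178 ≤ -51 ✓

feasible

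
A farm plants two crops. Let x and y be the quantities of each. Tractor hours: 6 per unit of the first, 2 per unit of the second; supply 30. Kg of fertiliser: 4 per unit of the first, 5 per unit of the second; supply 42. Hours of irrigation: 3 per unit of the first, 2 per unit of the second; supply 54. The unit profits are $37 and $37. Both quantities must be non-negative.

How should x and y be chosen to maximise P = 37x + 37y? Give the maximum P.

x = 3, y = 6, maximum P = 333

Corner points and P = 37x + 37y:
  (0, 0) → P = 0
  (0, 42/5) → P = 1554/5
  (5, 0) → P = 185
  (3, 6) → P = 333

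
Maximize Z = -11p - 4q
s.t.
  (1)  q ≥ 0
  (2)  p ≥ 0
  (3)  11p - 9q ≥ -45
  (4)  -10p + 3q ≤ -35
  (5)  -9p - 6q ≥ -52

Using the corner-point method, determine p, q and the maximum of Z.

Feasible corners and Z = -11p - 4q:
  (7/2, 0) → Z = -77/2
  (52/9, 0) → Z = -572/9
  (122/29, 205/87) → Z = -4846/87

The binding constraints are q = 0 and -10p + 3q = -35.
Solving simultaneously gives p = 7/2, q = 0.

p = 7/2, q = 0, maximum Z = -77/2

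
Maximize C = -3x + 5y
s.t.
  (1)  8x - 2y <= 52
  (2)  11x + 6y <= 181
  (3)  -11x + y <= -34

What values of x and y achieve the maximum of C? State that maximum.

x = 5, y = 21, maximum C = 90

Feasible corners and C = -3x + 5y:
  (337/35, 438/35) → C = 1179/35
  (8/7, -150/7) → C = -774/7
  (5, 21) → C = 90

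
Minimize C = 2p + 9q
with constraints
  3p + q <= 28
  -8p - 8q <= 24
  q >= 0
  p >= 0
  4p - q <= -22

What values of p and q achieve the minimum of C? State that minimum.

p = 0, q = 22, minimum C = 198

Extreme points and C = 2p + 9q:
  (0, 28) → C = 252
  (6/7, 178/7) → C = 1614/7
  (0, 22) → C = 198

At the optimal vertex, p = 0 and 4p - q = -22.
Solving simultaneously gives p = 0, q = 22.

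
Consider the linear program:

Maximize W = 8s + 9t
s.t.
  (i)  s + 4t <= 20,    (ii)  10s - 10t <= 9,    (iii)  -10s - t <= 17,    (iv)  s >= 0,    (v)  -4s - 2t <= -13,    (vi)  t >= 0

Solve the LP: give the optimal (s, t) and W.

s = 118/25, t = 191/50, maximum W = 3607/50

Feasible corners and W = 8s + 9t:
  (118/25, 191/50) → W = 3607/50
  (6/7, 67/14) → W = 699/14
  (37/15, 47/30) → W = 203/6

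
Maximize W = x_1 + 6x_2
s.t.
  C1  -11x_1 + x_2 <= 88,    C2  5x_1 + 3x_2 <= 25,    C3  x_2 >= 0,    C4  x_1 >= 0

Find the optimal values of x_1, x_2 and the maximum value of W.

x_1 = 0, x_2 = 25/3, maximum W = 50

Vertices and W = x_1 + 6x_2:
  (5, 0) → W = 5
  (0, 25/3) → W = 50
  (0, 0) → W = 0

The binding constraints are 5x_1 + 3x_2 = 25 and x_1 = 0.
Solving simultaneously gives x_1 = 0, x_2 = 25/3.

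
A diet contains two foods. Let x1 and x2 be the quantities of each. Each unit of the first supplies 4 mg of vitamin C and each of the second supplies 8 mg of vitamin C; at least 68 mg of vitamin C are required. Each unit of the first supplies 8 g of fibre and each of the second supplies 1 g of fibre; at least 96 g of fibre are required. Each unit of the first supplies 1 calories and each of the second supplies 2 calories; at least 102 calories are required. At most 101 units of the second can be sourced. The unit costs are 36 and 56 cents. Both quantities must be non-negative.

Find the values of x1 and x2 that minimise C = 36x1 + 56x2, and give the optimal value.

The feasible region is unbounded (it extends along (1, 0)), but C strictly increases along every unbounded feasible direction, so there is no improving ray and the minimum is attained at a vertex.

The binding constraints are 8x1 + x2 = 96 and x1 + 2x2 = 102.
Solving simultaneously gives x1 = 6, x2 = 48.

x1 = 6, x2 = 48, minimum C = 2904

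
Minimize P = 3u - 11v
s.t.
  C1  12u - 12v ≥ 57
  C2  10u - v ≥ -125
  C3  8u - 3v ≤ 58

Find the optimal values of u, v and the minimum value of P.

Vertices and P = 3u - 11v:
  (-173/12, -115/6) → P = 2011/12
  (35/4, 4) → P = -71/4
  (-433/22, -790/11) → P = 16081/22

u = 35/4, v = 4, minimum P = -71/4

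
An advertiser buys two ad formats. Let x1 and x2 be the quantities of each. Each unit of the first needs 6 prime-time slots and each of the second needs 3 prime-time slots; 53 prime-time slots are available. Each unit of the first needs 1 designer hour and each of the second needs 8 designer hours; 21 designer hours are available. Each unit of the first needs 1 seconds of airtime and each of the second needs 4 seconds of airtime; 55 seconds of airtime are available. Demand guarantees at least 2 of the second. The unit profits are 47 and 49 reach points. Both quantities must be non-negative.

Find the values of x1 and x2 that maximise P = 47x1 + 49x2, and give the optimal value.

x1 = 5, x2 = 2, maximum P = 333

Vertices and P = 47x1 + 49x2:
  (0, 21/8) → P = 1029/8
  (0, 2) → P = 98
  (5, 2) → P = 333

The binding constraints are x1 + 8x2 = 21 and x2 = 2.
Solving simultaneously gives x1 = 5, x2 = 2.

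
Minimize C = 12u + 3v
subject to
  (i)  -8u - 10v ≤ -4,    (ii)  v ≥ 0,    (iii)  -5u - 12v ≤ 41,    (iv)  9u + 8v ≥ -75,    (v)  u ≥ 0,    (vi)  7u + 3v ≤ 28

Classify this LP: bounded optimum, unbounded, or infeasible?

Extreme points and C = 12u + 3v:
  (1/2, 0) → C = 6
  (0, 2/5) → C = 6/5
  (4, 0) → C = 48
  (0, 28/3) → C = 28
The feasible region has finitely many vertices and no improving ray; the minimum is 6/5 at (0, 2/5).

bounded optimum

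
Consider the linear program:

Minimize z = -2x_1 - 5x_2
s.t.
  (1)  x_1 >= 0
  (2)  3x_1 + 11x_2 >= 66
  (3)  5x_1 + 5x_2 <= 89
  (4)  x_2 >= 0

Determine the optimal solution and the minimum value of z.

x_1 = 0, x_2 = 89/5, minimum z = -89

Corner points and z = -2x_1 - 5x_2:
  (0, 6) → z = -30
  (0, 89/5) → z = -89
  (649/40, 63/40) → z = -1613/40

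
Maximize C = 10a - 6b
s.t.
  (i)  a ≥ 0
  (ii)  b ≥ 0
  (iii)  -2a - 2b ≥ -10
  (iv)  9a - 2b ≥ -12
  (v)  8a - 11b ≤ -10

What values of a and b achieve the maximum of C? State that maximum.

Extreme points and C = 10a - 6b:
  (0, 5) → C = -30
  (0, 10/11) → C = -60/11
  (45/19, 50/19) → C = 150/19

a = 45/19, b = 50/19, maximum C = 150/19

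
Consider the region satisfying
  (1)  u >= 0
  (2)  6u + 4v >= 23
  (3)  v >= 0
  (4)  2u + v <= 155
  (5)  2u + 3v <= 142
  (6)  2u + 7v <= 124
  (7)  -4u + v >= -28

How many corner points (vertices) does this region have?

5

Of the 21 pairwise boundary intersections, those satisfying every inequality are:
  (0, 23/4)
  (0, 124/7)
  (23/6, 0)
  (7, 0)
  (32/3, 44/3)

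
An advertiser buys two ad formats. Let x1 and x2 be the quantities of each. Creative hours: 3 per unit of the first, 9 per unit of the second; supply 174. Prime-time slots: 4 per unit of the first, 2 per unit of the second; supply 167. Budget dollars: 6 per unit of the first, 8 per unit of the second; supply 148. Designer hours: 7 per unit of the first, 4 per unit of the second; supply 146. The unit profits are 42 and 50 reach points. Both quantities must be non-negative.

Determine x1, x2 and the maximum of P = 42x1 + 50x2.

Feasible corners and P = 42x1 + 50x2:
  (0, 0) → P = 0
  (0, 37/2) → P = 925
  (146/7, 0) → P = 876
  (18, 5) → P = 1006

The optimum lies where 6x1 + 8x2 = 148 and 7x1 + 4x2 = 146.
Solving simultaneously gives x1 = 18, x2 = 5.

x1 = 18, x2 = 5, maximum P = 1006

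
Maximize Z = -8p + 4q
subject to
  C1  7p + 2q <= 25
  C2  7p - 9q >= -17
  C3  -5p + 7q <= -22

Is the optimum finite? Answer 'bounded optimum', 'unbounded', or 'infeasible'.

unbounded

From the feasible point (219/59, -29/59), moving in the direction (-9, -7) keeps every constraint satisfied while Z increases without bound.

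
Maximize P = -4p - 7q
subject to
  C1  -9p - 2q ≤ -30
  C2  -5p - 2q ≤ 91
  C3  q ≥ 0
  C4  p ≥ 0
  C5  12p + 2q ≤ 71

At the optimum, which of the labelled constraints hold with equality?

Extreme points and P = -4p - 7q:
  (10/3, 0) → P = -40/3
  (0, 15) → P = -105
  (71/12, 0) → P = -71/3
  (0, 71/2) → P = -497/2

The maximum is at (10/3, 0). Substituting into each constraint, equality holds for C1 and C3; the remaining constraints have slack.

C1 and C3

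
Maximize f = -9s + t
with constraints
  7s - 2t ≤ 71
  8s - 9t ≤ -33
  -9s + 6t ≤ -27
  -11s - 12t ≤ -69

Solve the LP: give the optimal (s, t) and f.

The binding constraints are 8s - 9t = -33 and -9s + 6t = -27.
Solving simultaneously gives s = 147/11, t = 171/11.

s = 147/11, t = 171/11, maximum f = -1152/11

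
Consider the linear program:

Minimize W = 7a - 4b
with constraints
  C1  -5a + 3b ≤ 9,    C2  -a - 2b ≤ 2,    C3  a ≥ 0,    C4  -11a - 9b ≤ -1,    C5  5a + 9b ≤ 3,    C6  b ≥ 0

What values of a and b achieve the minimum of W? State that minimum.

Extreme points and W = 7a - 4b:
  (0, 1/9) → W = -4/9
  (0, 1/3) → W = -4/3
  (1/11, 0) → W = 7/11
  (3/5, 0) → W = 21/5

a = 0, b = 1/3, minimum W = -4/3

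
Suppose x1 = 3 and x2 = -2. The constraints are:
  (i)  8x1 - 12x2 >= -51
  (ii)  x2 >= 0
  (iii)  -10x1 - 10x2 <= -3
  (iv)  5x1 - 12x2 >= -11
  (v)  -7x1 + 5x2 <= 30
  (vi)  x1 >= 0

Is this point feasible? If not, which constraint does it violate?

Constraint (ii): x2 = -2, which is not ≥ 0. All other constraints are satisfied.

not feasible — violates (ii)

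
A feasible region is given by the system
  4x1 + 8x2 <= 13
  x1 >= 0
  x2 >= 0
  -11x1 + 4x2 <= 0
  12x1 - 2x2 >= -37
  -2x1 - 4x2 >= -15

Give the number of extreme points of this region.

3

Of the 14 pairwise boundary intersections, those satisfying every inequality are:
  (13/4, 0)
  (1/2, 11/8)
  (0, 0)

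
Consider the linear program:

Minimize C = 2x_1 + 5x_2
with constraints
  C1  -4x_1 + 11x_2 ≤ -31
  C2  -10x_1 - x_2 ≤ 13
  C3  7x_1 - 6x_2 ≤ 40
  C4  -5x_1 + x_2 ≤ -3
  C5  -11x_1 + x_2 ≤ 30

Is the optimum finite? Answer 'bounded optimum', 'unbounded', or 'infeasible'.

bounded optimum

Corner points and C = 2x_1 + 5x_2:
  (254/53, -57/53) → C = 223/53
  (2/51, -143/51) → C = -237/17
  (-38/67, -491/67) → C = -2531/67
  (-2/3, -19/3) → C = -33
The feasible region has finitely many vertices and no improving ray; the minimum is -2531/67 at (-38/67, -491/67).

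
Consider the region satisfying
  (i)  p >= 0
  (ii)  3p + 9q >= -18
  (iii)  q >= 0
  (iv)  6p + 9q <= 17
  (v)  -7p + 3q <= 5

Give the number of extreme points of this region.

4

The feasible vertices (each the meet of two boundaries and inside every other half-plane) are:
  (0, 0)
  (0, 5/3)
  (17/6, 0)
  (2/27, 149/81)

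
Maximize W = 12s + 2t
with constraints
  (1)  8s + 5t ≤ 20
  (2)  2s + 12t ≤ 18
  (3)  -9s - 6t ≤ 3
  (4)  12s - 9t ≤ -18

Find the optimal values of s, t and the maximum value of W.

s = -1/3, t = 14/9, maximum W = -8/9

Extreme points and W = 12s + 2t:
  (-3/2, 7/4) → W = -29/2
  (-1/3, 14/9) → W = -8/9
  (-15/17, 14/17) → W = -152/17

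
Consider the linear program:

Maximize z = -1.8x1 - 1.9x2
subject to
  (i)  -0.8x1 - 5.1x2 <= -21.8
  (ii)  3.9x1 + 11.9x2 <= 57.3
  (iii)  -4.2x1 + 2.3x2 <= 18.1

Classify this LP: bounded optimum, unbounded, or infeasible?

Corner points and z = -1.8x1 - 1.9x2:
  (193/61, 3918/1037) → z = -13350/1037
  (-4217/2326, 5302/1163) → z = -12557/2326
  (-1672/1179, 2075/393) → z = -29393/3930
The feasible region has finitely many vertices and no improving ray; the maximum is -12557/2326 at (-4217/2326, 5302/1163).

bounded optimum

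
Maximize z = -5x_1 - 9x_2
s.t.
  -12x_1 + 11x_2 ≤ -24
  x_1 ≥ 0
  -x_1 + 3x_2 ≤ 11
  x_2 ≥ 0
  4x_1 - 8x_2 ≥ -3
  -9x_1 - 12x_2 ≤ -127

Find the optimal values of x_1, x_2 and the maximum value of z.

x_1 = 127/9, x_2 = 0, maximum z = -635/9

Extreme points and z = -5x_1 - 9x_2:
  (79/4, 41/4) → z = -191
  (127/9, 0) → z = -635/9
  (49/6, 107/24) → z = -1943/24
The feasible region is unbounded (it extends along (3, 1), (1, 0)), but z strictly decreases along every unbounded feasible direction, so there is no improving ray and the maximum is attained at a vertex.

The optimum lies where x_2 = 0 and -9x_1 - 12x_2 = -127.
Solving simultaneously gives x_1 = 127/9, x_2 = 0.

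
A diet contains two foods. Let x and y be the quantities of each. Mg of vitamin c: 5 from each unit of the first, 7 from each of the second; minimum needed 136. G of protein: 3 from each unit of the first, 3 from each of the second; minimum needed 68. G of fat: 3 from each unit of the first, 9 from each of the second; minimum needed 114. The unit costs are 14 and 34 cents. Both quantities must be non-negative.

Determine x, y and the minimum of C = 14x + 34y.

The feasible region is unbounded (it extends along (0, 1), (1, 0)), but C strictly increases along every unbounded feasible direction, so there is no improving ray and the minimum is attained at a vertex.

At the optimal vertex, 5x + 7y = 136 and 3x + 9y = 114.
Solving simultaneously gives x = 71/4, y = 27/4.

x = 71/4, y = 27/4, minimum C = 478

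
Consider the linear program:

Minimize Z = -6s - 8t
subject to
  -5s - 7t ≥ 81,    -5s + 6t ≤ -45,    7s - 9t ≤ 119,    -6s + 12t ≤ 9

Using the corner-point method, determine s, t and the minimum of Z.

The binding constraints are -5s - 7t = 81 and 7s - 9t = 119.
Solving simultaneously gives s = 52/47, t = -581/47.

s = 52/47, t = -581/47, minimum Z = 4336/47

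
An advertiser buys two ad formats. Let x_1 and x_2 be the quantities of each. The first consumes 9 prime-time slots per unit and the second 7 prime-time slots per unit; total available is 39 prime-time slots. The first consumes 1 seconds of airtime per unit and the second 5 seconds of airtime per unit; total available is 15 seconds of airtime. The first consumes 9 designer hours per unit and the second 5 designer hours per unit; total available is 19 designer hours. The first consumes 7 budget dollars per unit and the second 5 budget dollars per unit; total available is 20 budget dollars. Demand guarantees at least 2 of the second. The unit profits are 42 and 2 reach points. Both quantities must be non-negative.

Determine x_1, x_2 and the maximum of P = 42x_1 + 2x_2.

Extreme points and P = 42x_1 + 2x_2:
  (0, 3) → P = 6
  (0, 2) → P = 4
  (1/2, 29/10) → P = 134/5
  (1, 2) → P = 46

x_1 = 1, x_2 = 2, maximum P = 46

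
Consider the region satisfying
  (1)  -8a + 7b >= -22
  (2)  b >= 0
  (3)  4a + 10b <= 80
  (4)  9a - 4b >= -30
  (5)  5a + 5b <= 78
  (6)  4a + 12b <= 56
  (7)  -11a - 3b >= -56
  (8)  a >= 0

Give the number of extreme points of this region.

Pairwise boundary intersections that survive every other constraint:
  (11/4, 0)
  (458/101, 206/101)
  (0, 0)
  (21/5, 49/15)
  (0, 14/3)

5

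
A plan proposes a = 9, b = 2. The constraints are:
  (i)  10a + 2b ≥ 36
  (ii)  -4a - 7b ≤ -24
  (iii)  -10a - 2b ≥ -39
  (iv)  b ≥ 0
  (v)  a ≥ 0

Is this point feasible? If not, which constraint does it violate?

not feasible — violates (iii)

Constraint (iii): -10a - 2b = -94, which is not ≥ -39. All other constraints are satisfied.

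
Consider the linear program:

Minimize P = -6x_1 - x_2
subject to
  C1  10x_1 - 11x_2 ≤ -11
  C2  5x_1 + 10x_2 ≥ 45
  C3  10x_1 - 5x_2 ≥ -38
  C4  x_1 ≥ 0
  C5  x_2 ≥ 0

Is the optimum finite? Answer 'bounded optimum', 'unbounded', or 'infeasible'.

From the feasible point (77/31, 101/31), moving in the direction (11, 10) keeps every constraint satisfied while P decreases without bound.

unbounded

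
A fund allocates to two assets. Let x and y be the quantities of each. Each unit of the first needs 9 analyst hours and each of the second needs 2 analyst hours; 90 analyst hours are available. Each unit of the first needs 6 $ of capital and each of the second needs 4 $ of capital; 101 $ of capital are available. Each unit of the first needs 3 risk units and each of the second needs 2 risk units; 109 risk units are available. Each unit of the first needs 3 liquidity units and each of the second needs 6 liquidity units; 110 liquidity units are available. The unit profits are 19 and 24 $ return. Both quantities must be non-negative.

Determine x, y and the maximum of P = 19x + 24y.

Feasible corners and P = 19x + 24y:
  (0, 0) → P = 0
  (0, 55/3) → P = 440
  (10, 0) → P = 190
  (20/3, 15) → P = 1460/3

x = 20/3, y = 15, maximum P = 1460/3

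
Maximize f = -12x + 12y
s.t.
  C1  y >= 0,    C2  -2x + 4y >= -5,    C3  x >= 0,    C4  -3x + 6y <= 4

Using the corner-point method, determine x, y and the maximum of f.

x = 0, y = 2/3, maximum f = 8

Corner points and f = -12x + 12y:
  (5/2, 0) → f = -30
  (0, 0) → f = 0
  (0, 2/3) → f = 8
The feasible region is unbounded (it extends along (2, 1)), but f strictly decreases along every unbounded feasible direction, so there is no improving ray and the maximum is attained at a vertex.

At the optimal vertex, x = 0 and -3x + 6y = 4.
Solving simultaneously gives x = 0, y = 2/3.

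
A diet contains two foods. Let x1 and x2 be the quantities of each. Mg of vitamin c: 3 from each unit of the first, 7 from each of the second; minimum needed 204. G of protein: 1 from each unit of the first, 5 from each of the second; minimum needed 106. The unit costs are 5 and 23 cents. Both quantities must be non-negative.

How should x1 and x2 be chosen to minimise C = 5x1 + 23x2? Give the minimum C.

Vertices and C = 5x1 + 23x2:
  (0, 204/7) → C = 4692/7
  (106, 0) → C = 530
  (139/4, 57/4) → C = 1003/2
The feasible region is unbounded (it extends along (0, 1), (1, 0)), but C strictly increases along every unbounded feasible direction, so there is no improving ray and the minimum is attained at a vertex.

The binding constraints are 3x1 + 7x2 = 204 and x1 + 5x2 = 106.
Solving simultaneously gives x1 = 139/4, x2 = 57/4.

x1 = 139/4, x2 = 57/4, minimum C = 1003/2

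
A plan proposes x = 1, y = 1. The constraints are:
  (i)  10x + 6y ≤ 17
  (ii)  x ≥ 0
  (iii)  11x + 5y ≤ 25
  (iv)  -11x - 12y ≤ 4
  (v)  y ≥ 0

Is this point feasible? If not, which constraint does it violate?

feasible

(i): 16 ≤ 17 ✓
(ii): 1 ≥ 0 ✓
(iii): 16 ≤ 25 ✓
(iv): -23 ≤ 4 ✓
(v): 1 ≥ 0 ✓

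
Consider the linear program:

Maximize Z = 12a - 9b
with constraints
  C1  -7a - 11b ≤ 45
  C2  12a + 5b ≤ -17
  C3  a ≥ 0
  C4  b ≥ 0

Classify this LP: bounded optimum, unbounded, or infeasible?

infeasible

The boundaries -7a - 11b = 45 and 12a + 5b = -17 meet at (38/97, -421/97), but that point violates b ≥ 0. Every candidate vertex is excluded by some other constraint, so the feasible region is empty.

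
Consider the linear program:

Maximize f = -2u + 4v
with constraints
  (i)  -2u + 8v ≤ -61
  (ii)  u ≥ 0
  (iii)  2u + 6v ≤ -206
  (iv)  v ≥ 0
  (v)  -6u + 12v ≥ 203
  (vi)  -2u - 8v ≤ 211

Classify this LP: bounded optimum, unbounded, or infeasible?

infeasible

The boundaries -6u + 12v = 203 and -2u - 8v = 211 meet at (-1039/18, -215/18), but that point violates -2u + 8v ≤ -61. Every candidate vertex is excluded by some other constraint, so the feasible region is empty.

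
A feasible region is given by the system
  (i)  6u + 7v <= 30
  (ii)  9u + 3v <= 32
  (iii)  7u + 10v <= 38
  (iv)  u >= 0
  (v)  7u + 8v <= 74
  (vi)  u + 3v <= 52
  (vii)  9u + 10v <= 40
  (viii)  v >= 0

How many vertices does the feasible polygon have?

Of the 28 pairwise boundary intersections, those satisfying every inequality are:
  (200/63, 8/7)
  (32/9, 0)
  (0, 19/5)
  (1, 31/10)
  (0, 0)

5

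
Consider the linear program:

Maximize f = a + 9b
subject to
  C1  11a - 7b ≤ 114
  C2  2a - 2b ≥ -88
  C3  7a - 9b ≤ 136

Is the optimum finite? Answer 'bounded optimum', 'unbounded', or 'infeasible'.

Feasible corners and f = a + 9b:
  (211/2, 299/2) → f = 1451
  (37/25, -349/25) → f = -3104/25
  (-266, -222) → f = -2264
The feasible region has finitely many vertices and no improving ray; the maximum is 1451 at (211/2, 299/2).

bounded optimum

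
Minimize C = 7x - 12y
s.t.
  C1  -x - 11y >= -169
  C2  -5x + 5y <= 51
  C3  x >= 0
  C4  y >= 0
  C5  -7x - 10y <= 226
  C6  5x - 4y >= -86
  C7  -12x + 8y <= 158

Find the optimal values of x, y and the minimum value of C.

x = 71/15, y = 224/15, minimum C = -2191/15

The optimum lies where -x - 11y = -169 and -5x + 5y = 51.
Solving simultaneously gives x = 71/15, y = 224/15.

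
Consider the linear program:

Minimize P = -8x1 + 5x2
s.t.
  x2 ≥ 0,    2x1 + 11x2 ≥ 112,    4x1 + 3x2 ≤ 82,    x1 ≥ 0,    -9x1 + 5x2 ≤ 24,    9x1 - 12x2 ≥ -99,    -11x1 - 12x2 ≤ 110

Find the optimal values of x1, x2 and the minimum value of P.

Vertices and P = -8x1 + 5x2:
  (283/19, 142/19) → P = -1554/19
  (296/109, 1056/109) → P = 2912/109
  (229/25, 378/25) → P = 58/25
  (23/7, 75/7) → P = 191/7

x1 = 283/19, x2 = 142/19, minimum P = -1554/19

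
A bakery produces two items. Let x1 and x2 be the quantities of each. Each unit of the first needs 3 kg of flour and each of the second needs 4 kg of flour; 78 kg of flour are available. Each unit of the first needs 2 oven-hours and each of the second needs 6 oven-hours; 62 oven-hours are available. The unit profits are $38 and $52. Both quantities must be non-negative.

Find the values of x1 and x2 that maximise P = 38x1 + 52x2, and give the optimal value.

Feasible corners and P = 38x1 + 52x2:
  (0, 0) → P = 0
  (0, 31/3) → P = 1612/3
  (26, 0) → P = 988
  (22, 3) → P = 992

x1 = 22, x2 = 3, maximum P = 992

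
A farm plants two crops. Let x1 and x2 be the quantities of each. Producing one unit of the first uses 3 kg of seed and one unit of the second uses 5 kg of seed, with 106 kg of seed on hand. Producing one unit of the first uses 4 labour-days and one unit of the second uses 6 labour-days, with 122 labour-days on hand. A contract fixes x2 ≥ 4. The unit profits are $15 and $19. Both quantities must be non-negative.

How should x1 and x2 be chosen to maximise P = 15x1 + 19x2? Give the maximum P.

x1 = 49/2, x2 = 4, maximum P = 887/2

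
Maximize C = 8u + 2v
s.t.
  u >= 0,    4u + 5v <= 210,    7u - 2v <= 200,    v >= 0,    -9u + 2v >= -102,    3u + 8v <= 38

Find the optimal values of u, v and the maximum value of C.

u = 446/39, v = 6/13, maximum C = 3604/39

Corner points and C = 8u + 2v:
  (0, 0) → C = 0
  (0, 19/4) → C = 19/2
  (34/3, 0) → C = 272/3
  (446/39, 6/13) → C = 3604/39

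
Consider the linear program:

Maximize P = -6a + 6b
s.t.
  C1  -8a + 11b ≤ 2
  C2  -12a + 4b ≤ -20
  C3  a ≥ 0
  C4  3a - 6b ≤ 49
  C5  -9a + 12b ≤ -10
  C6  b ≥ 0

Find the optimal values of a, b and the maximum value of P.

The feasible region is unbounded (it extends along (11, 8), (2, 1)), but P strictly decreases along every unbounded feasible direction, so there is no improving ray and the maximum is attained at a vertex.

a = 50/27, b = 5/9, maximum P = -70/9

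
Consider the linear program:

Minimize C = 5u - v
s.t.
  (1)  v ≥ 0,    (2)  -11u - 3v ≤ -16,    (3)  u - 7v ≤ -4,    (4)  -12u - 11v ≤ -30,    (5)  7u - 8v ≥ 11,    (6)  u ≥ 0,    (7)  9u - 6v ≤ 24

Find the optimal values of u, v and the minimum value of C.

Feasible corners and C = 5u - v:
  (109/41, 39/41) → C = 506/41
  (64/19, 20/19) → C = 300/19
  (21/5, 23/10) → C = 187/10

u = 109/41, v = 39/41, minimum C = 506/41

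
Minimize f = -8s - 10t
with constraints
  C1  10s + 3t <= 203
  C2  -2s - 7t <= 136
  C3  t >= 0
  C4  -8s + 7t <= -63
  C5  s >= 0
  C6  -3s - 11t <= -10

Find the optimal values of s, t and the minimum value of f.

s = 805/47, t = 497/47, minimum f = -11410/47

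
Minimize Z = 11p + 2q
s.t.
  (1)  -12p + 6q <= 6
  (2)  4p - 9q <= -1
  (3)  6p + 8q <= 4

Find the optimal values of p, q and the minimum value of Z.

p = -4/7, q = -1/7, minimum Z = -46/7

Corner points and Z = 11p + 2q:
  (-4/7, -1/7) → Z = -46/7
  (-2/11, 7/11) → Z = -8/11
  (14/43, 11/43) → Z = 176/43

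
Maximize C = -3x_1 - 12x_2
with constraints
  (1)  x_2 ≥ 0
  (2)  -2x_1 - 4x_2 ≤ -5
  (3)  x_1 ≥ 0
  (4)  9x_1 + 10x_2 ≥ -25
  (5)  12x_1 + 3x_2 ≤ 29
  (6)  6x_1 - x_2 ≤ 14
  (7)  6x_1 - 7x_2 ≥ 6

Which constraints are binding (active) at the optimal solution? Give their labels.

(2) and (6)

Corner points and C = -3x_1 - 12x_2:
  (61/26, 1/13) → C = -207/26
  (59/38, 9/19) → C = -393/38
  (71/30, 1/5) → C = -19/2
  (13/6, 1) → C = -37/2

The maximum is at (61/26, 1/13). Substituting into each constraint, equality holds for (2) and (6); the remaining constraints have slack.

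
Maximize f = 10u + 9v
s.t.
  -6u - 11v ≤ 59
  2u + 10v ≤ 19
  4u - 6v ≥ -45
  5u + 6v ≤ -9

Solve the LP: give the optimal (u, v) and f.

u = 255/19, v = -241/19, maximum f = 381/19

The optimum lies where -6u - 11v = 59 and 5u + 6v = -9.
Solving simultaneously gives u = 255/19, v = -241/19.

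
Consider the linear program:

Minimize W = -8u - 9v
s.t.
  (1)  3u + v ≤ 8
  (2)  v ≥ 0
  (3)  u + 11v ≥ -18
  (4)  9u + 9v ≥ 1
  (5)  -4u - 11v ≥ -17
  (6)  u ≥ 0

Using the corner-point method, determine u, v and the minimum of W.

The optimum lies where 3u + v = 8 and -4u - 11v = -17.
Solving simultaneously gives u = 71/29, v = 19/29.

u = 71/29, v = 19/29, minimum W = -739/29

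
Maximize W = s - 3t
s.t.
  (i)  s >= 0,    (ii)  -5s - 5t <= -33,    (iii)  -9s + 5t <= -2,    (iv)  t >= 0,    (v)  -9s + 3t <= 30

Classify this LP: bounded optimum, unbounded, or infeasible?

From the feasible point (5/2, 41/10), moving in the direction (1, 0) keeps every constraint satisfied while W increases without bound.

unbounded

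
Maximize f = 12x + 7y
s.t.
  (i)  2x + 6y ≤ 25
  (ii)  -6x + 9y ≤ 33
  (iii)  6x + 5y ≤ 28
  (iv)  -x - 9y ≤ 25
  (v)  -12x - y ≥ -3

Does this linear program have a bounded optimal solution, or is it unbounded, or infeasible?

Vertices and f = 12x + 7y:
  (-58/7, -13/7) → f = -787/7
  (-1/19, 69/19) → f = 471/19
  (52/107, -303/107) → f = -1497/107
The feasible region has finitely many vertices and no improving ray; the maximum is 471/19 at (-1/19, 69/19).

bounded optimum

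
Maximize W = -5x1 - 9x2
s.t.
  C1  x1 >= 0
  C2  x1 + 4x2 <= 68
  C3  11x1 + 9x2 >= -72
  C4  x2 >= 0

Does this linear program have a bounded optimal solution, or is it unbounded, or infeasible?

Extreme points and W = -5x1 - 9x2:
  (0, 17) → W = -153
  (0, 0) → W = 0
  (68, 0) → W = -340
The feasible region has finitely many vertices and no improving ray; the maximum is 0 at (0, 0).

bounded optimum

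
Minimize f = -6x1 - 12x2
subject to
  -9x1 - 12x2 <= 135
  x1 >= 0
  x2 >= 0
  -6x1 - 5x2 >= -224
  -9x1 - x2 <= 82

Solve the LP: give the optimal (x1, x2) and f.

x1 = 0, x2 = 224/5, minimum f = -2688/5

Corner points and f = -6x1 - 12x2:
  (0, 0) → f = 0
  (0, 224/5) → f = -2688/5
  (112/3, 0) → f = -224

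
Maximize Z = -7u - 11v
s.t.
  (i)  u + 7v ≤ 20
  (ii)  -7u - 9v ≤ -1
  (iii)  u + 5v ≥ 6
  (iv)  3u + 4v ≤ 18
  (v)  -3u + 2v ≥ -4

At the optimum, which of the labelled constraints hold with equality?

Vertices and Z = -7u - 11v:
  (-173/40, 139/40) → Z = -159/20
  (46/17, 42/17) → Z = -784/17
  (-49/26, 41/26) → Z = -54/13
  (32/17, 14/17) → Z = -378/17
  (26/9, 7/3) → Z = -413/9

The maximum is at (-49/26, 41/26). Substituting into each constraint, equality holds for (ii) and (iii); the remaining constraints have slack.

(ii) and (iii)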